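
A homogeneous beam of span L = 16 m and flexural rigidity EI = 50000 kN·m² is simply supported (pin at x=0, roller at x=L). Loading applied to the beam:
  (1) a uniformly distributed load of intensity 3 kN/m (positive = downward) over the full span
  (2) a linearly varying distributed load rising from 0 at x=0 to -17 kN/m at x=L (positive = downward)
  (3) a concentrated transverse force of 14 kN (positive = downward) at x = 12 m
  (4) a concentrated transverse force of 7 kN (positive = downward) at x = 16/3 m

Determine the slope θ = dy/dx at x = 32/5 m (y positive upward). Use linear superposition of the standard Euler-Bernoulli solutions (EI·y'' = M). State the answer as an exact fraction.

θ(32/5) = 3302077/632812500 rad

Load 1 — uniform load w=3 kN/m over full span:
  θ_1 = -w(L³-6Lx²+4x³)/(24EI) = -3·(16³-6·16·(32/5)²+4·(32/5)³)/(24·50000) = -1184/390625 rad
Load 2 — triangular load w₀=-17 kN/m (0→w₀ over full span):
  θ_2 = -w₀(7L⁴-30L²x²+15x⁴)/(360LEI) = -(-17)·(7·16⁴-30·16²·(32/5)²+15·(32/5)⁴)/(360·16·50000) = 175712/17578125 rad
Load 3 — point force P=14 kN at a=12 m (b=L-a=4):
  θ_3 = -Pb(L²-b²-3x²)/(6LEI)  [x≤a] = -14·4·(16²-4²-3·(32/5)²)/(6·16·50000) = -427/312500 rad
Load 4 — point force P=7 kN at a=16/3 m (b=L-a=32/3):
  θ_4 = -Pa(2L²-6Lx+3x²+a²)/(6LEI)  [x>a] = -7·(16/3)·(2·16²-6·16·(32/5)+3·(32/5)²+(16/3)²)/(6·16·50000) = -2408/6328125 rad
Superposition: θ = Σ θ_i = 3302077/632812500 rad ≈ 0.005218 rad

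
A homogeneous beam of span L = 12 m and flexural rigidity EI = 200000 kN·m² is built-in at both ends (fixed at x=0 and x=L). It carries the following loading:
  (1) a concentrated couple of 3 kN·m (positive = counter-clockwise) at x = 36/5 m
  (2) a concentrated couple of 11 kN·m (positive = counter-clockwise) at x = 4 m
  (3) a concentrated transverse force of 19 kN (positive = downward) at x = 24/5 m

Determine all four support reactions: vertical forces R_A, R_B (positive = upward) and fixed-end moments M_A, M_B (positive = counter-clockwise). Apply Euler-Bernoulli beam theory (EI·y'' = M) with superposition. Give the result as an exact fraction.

Load 1 — applied couple M₀=3 kN·m at a=36/5 m (b=L-a=24/5):
  R_A = 6M₀ab/L³ = 6·3·(36/5)·(24/5)/12³ = 9/25 kN
  M_A = M₀b(2a-b)/L² = 3·(24/5)·(2·(36/5)-(24/5))/12² = 24/25 kN·m
  R_B = -6M₀ab/L³ = -6·3·(36/5)·(24/5)/12³ = -9/25 kN
  M_B = M₀a(2b-a)/L² = 3·(36/5)·(2·(24/5)-(36/5))/12² = 9/25 kN·m
Load 2 — applied couple M₀=11 kN·m at a=4 m (b=L-a=8):
  R_A = 6M₀ab/L³ = 6·11·4·8/12³ = 11/9 kN
  M_A = M₀b(2a-b)/L² = 11·8·(2·4-8)/12² = 0 kN·m
  R_B = -6M₀ab/L³ = -6·11·4·8/12³ = -11/9 kN
  M_B = M₀a(2b-a)/L² = 11·4·(2·8-4)/12² = 11/3 kN·m
Load 3 — point force P=19 kN at a=24/5 m (b=L-a=36/5):
  R_A = Pb²(3a+b)/L³ = 19·(36/5)²·(3·(24/5)+(36/5))/12³ = 1539/125 kN
  M_A = Pab²/L² = 19·(24/5)·(36/5)²/12² = 4104/125 kN·m
  R_B = Pa²(a+3b)/L³ = 19·(24/5)²·((24/5)+3·(36/5))/12³ = 836/125 kN
  M_B = -Pa²b/L² = -19·(24/5)²·(36/5)/12² = -2736/125 kN·m
Superposition: R_A = 15631/1125 kN, M_A = 4224/125 kN·m, R_B = 5744/1125 kN, M_B = -6698/375 kN·m

R_A = 15631/1125 kN, M_A = 4224/125 kN·m, R_B = 5744/1125 kN, M_B = -6698/375 kN·m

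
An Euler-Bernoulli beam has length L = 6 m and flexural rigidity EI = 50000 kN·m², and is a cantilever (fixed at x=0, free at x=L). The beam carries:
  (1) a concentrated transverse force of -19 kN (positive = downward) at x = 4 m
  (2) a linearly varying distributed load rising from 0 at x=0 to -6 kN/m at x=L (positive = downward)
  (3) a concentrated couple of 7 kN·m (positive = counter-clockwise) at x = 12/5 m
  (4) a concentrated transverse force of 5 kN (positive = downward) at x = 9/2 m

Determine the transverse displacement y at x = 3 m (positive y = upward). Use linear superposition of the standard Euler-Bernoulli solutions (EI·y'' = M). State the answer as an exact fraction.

Load 1 — point force P=-19 kN at a=4 m (b=L-a=2):
  y_1 = -Px²(3a-x)/(6EI)  [x≤a] = -(-19)·3²·(3·4-3)/(6·50000) = 513/100000 m
Load 2 — triangular load w₀=-6 kN/m (0→w₀ over full span):
  y_2 = (w₀Lx³/12-w₀L²x²/6-w₀x⁵/(120L))/EI = ((-6)·6·3³/12-(-6)·6²·3²/6-(-6)·3⁵/(120·6))/50000 = 9801/2000000 m
Load 3 — applied couple M₀=7 kN·m at a=12/5 m (b=L-a=18/5):
  y_3 = M₀a(2x-a)/(2EI)  [x>a] = 7·(12/5)·(2·3-(12/5))/(2·50000) = 189/312500 m
Load 4 — point force P=5 kN at a=9/2 m (b=L-a=3/2):
  y_4 = -Px²(3a-x)/(6EI)  [x≤a] = -5·3²·(3·(9/2)-3)/(6·50000) = -63/40000 m
Superposition: y = Σ y_i = 90603/10000000 m ≈ 0.009060 m

y(3) = 90603/10000000 m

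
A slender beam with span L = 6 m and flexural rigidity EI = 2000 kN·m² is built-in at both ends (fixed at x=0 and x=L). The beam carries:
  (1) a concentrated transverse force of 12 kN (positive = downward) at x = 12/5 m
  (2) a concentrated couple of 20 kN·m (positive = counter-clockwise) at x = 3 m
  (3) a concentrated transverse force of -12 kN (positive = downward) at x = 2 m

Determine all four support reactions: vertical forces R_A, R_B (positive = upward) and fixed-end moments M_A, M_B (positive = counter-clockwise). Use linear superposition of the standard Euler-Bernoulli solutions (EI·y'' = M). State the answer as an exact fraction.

R_A = 4373/1125 kN, M_A = 1763/375 kN·m, R_B = -4373/1125 kN, M_B = 1283/375 kN·m

Load 1 — point force P=12 kN at a=12/5 m (b=L-a=18/5):
  R_A = Pb²(3a+b)/L³ = 12·(18/5)²·(3·(12/5)+(18/5))/6³ = 972/125 kN
  M_A = Pab²/L² = 12·(12/5)·(18/5)²/6² = 1296/125 kN·m
  R_B = Pa²(a+3b)/L³ = 12·(12/5)²·((12/5)+3·(18/5))/6³ = 528/125 kN
  M_B = -Pa²b/L² = -12·(12/5)²·(18/5)/6² = -864/125 kN·m
Load 2 — applied couple M₀=20 kN·m at a=3 m (b=L-a=3):
  R_A = 6M₀ab/L³ = 6·20·3·3/6³ = 5 kN
  M_A = M₀b(2a-b)/L² = 20·3·(2·3-3)/6² = 5 kN·m
  R_B = -6M₀ab/L³ = -6·20·3·3/6³ = -5 kN
  M_B = M₀a(2b-a)/L² = 20·3·(2·3-3)/6² = 5 kN·m
Load 3 — point force P=-12 kN at a=2 m (b=L-a=4):
  R_A = Pb²(3a+b)/L³ = (-12)·4²·(3·2+4)/6³ = -80/9 kN
  M_A = Pab²/L² = (-12)·2·4²/6² = -32/3 kN·m
  R_B = Pa²(a+3b)/L³ = (-12)·2²·(2+3·4)/6³ = -28/9 kN
  M_B = -Pa²b/L² = -(-12)·2²·4/6² = 16/3 kN·m
Superposition: R_A = 4373/1125 kN, M_A = 1763/375 kN·m, R_B = -4373/1125 kN, M_B = 1283/375 kN·m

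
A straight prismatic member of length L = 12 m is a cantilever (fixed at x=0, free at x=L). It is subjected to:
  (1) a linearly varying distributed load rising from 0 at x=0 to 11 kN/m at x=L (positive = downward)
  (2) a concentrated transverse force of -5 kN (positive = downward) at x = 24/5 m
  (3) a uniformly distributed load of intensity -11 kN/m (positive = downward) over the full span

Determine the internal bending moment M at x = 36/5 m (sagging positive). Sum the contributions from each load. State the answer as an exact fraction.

Load 1 — triangular load w₀=11 kN/m (0→w₀ over full span):
  M_1 = w₀Lx/2 - w₀L²/3 - w₀x³/(6L) = 11·12·(36/5)/2 - 11·12²/3 - 11·(36/5)³/(6·12) = -13728/125 kN·m
Load 2 — point force P=-5 kN at a=24/5 m (b=L-a=36/5):
  M_2 = 0  [x>a] = 0 kN·m
Load 3 — uniform load w=-11 kN/m over full span:
  M_3 = -w(L-x)²/2 = -(-11)·(12-(36/5))²/2 = 3168/25 kN·m
Superposition: M = Σ M_i = 2112/125 kN·m ≈ 16.896000 kN·m

M(36/5) = 2112/125 kN·m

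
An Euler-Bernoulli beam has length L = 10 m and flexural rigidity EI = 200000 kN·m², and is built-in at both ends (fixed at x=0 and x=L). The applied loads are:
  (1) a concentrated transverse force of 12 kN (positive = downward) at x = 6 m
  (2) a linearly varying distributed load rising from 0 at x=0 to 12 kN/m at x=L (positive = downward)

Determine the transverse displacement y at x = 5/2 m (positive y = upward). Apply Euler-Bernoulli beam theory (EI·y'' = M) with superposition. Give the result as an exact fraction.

Load 1 — point force P=12 kN at a=6 m (b=L-a=4):
  y_1 = -Pb²x²(3aL-(3a+b)x)/(6L³EI)  [x≤a] = -12·4²·(5/2)²·(3·6·10-(3·6+4)·(5/2))/(6·10³·200000) = -1/8000 m
Load 2 — triangular load w₀=12 kN/m (0→w₀ over full span):
  y_2 = -w₀x²(L-x)²(x+2L)/(120LEI) = -12·(5/2)²·(10-(5/2))²·((5/2)+2·10)/(120·10·200000) = -81/204800 m
Superposition: y = Σ y_i = -533/1024000 m ≈ -0.000521 m

y(5/2) = -533/1024000 m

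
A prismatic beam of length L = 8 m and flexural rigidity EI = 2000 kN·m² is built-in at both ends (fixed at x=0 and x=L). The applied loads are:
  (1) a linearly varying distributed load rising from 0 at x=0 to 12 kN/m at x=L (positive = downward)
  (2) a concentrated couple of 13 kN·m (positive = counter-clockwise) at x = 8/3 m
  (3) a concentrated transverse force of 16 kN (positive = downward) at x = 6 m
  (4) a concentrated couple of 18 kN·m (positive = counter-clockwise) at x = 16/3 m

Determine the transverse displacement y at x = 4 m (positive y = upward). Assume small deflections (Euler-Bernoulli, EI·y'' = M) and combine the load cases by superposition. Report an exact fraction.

y(4) = -101/2250 m

Load 1 — triangular load w₀=12 kN/m (0→w₀ over full span):
  y_1 = -w₀x²(L-x)²(x+2L)/(120LEI) = -12·4²·(8-4)²·(4+2·8)/(120·8·2000) = -4/125 m
Load 2 — applied couple M₀=13 kN·m at a=8/3 m (b=L-a=16/3):
  y_2 = (R_Ax³/6 - M_Ax²/2 - M₀(x-a)²/2)/EI  [x>a] with R_A=13/6, M_A=0 = ((13/6)·4³/6 - 0·4²/2 - 13·(4-(8/3))²/2)/2000 = 13/2250 m
Load 3 — point force P=16 kN at a=6 m (b=L-a=2):
  y_3 = -Pb²x²(3aL-(3a+b)x)/(6L³EI)  [x≤a] = -16·2²·4²·(3·6·8-(3·6+2)·4)/(6·8³·2000) = -4/375 m
Load 4 — applied couple M₀=18 kN·m at a=16/3 m (b=L-a=8/3):
  y_4 = (R_Ax³/6 - M_Ax²/2)/EI  [x≤a] with R_A=3, M_A=6 = (3·4³/6 - 6·4²/2)/2000 = -1/125 m
Superposition: y = Σ y_i = -101/2250 m ≈ -0.044889 m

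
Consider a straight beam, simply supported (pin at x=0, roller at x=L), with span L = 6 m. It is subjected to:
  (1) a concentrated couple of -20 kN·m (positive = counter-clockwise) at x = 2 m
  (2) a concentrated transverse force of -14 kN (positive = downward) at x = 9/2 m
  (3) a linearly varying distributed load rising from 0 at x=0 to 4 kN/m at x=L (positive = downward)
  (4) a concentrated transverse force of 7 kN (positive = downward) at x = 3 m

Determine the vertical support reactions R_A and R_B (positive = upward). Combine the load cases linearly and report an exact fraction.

R_A = 2/3 kN, R_B = 13/3 kN

Load 1 — applied couple M₀=-20 kN·m at a=2 m (b=L-a=4):
  R_A = M₀/L = (-20)/6 = -10/3 kN
  R_B = -M₀/L = -(-20)/6 = 10/3 kN
Load 2 — point force P=-14 kN at a=9/2 m (b=L-a=3/2):
  R_A = Pb/L = (-14)·(3/2)/6 = -7/2 kN
  R_B = Pa/L = (-14)·(9/2)/6 = -21/2 kN
Load 3 — triangular load w₀=4 kN/m (0→w₀ over full span):
  R_A = w₀L/6 = 4·6/6 = 4 kN
  R_B = w₀L/3 = 4·6/3 = 8 kN
Load 4 — point force P=7 kN at a=3 m (b=L-a=3):
  R_A = Pb/L = 7·3/6 = 7/2 kN
  R_B = Pa/L = 7·3/6 = 7/2 kN
Superposition: R_A = 2/3 kN, R_B = 13/3 kN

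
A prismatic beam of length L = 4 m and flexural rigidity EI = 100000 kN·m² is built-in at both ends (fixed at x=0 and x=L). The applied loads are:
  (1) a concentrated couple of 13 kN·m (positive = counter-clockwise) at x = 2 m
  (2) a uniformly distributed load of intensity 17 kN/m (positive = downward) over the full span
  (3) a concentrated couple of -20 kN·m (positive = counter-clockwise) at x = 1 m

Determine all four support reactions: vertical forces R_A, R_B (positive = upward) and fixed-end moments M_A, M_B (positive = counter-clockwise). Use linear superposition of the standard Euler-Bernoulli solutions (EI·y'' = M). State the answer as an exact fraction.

R_A = 133/4 kN, M_A = 89/3 kN·m, R_B = 139/4 kN, M_B = -77/3 kN·m

Load 1 — applied couple M₀=13 kN·m at a=2 m (b=L-a=2):
  R_A = 6M₀ab/L³ = 6·13·2·2/4³ = 39/8 kN
  M_A = M₀b(2a-b)/L² = 13·2·(2·2-2)/4² = 13/4 kN·m
  R_B = -6M₀ab/L³ = -6·13·2·2/4³ = -39/8 kN
  M_B = M₀a(2b-a)/L² = 13·2·(2·2-2)/4² = 13/4 kN·m
Load 2 — uniform load w=17 kN/m over full span:
  R_A = wL/2 = 17·4/2 = 34 kN
  M_A = wL²/12 = 17·4²/12 = 68/3 kN·m
  R_B = wL/2 = 17·4/2 = 34 kN
  M_B = -wL²/12 = -17·4²/12 = -68/3 kN·m
Load 3 — applied couple M₀=-20 kN·m at a=1 m (b=L-a=3):
  R_A = 6M₀ab/L³ = 6·(-20)·1·3/4³ = -45/8 kN
  M_A = M₀b(2a-b)/L² = (-20)·3·(2·1-3)/4² = 15/4 kN·m
  R_B = -6M₀ab/L³ = -6·(-20)·1·3/4³ = 45/8 kN
  M_B = M₀a(2b-a)/L² = (-20)·1·(2·3-1)/4² = -25/4 kN·m
Superposition: R_A = 133/4 kN, M_A = 89/3 kN·m, R_B = 139/4 kN, M_B = -77/3 kN·m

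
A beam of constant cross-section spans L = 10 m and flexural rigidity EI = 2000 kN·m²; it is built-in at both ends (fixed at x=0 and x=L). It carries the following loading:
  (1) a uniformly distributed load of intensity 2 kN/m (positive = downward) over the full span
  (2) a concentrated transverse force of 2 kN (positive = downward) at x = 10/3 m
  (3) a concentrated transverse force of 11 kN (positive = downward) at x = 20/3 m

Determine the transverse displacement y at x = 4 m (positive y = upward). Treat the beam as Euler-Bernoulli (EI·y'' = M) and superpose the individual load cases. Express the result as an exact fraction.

Load 1 — uniform load w=2 kN/m over full span:
  y_1 = -wx²(L-x)²/(24EI) = -2·4²·(10-4)²/(24·2000) = -3/125 m
Load 2 — point force P=2 kN at a=10/3 m (b=L-a=20/3):
  y_2 = -Pa²(L-x)²(3bL-(3b+a)(L-x))/(6L³EI)  [x>a] = -2·(10/3)²·(10-4)²·(3·(20/3)·10-(3·(20/3)+(10/3))·(10-4))/(6·10³·2000) = -1/250 m
Load 3 — point force P=11 kN at a=20/3 m (b=L-a=10/3):
  y_3 = -Pb²x²(3aL-(3a+b)x)/(6L³EI)  [x≤a] = -11·(10/3)²·4²·(3·(20/3)·10-(3·(20/3)+(10/3))·4)/(6·10³·2000) = -176/10125 m
Superposition: y = Σ y_i = -919/20250 m ≈ -0.045383 m

y(4) = -919/20250 m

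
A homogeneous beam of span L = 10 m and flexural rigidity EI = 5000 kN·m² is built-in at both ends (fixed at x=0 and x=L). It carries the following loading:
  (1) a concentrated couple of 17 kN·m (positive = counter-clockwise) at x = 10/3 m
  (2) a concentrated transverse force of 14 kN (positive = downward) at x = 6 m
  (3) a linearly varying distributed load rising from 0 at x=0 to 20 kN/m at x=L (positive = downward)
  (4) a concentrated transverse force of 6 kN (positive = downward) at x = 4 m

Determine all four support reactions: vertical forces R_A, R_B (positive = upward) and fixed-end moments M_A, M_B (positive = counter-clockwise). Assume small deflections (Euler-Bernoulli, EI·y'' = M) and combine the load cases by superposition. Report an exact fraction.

Load 1 — applied couple M₀=17 kN·m at a=10/3 m (b=L-a=20/3):
  R_A = 6M₀ab/L³ = 6·17·(10/3)·(20/3)/10³ = 34/15 kN
  M_A = M₀b(2a-b)/L² = 17·(20/3)·(2·(10/3)-(20/3))/10² = 0 kN·m
  R_B = -6M₀ab/L³ = -6·17·(10/3)·(20/3)/10³ = -34/15 kN
  M_B = M₀a(2b-a)/L² = 17·(10/3)·(2·(20/3)-(10/3))/10² = 17/3 kN·m
Load 2 — point force P=14 kN at a=6 m (b=L-a=4):
  R_A = Pb²(3a+b)/L³ = 14·4²·(3·6+4)/10³ = 616/125 kN
  M_A = Pab²/L² = 14·6·4²/10² = 336/25 kN·m
  R_B = Pa²(a+3b)/L³ = 14·6²·(6+3·4)/10³ = 1134/125 kN
  M_B = -Pa²b/L² = -14·6²·4/10² = -504/25 kN·m
Load 3 — triangular load w₀=20 kN/m (0→w₀ over full span):
  R_A = 3w₀L/20 = 3·20·10/20 = 30 kN
  M_A = w₀L²/30 = 20·10²/30 = 200/3 kN·m
  R_B = 7w₀L/20 = 7·20·10/20 = 70 kN
  M_B = -w₀L²/20 = -20·10²/20 = -100 kN·m
Load 4 — point force P=6 kN at a=4 m (b=L-a=6):
  R_A = Pb²(3a+b)/L³ = 6·6²·(3·4+6)/10³ = 486/125 kN
  M_A = Pab²/L² = 6·4·6²/10² = 216/25 kN·m
  R_B = Pa²(a+3b)/L³ = 6·4²·(4+3·6)/10³ = 264/125 kN
  M_B = -Pa²b/L² = -6·4²·6/10² = -144/25 kN·m
Superposition: R_A = 15406/375 kN, M_A = 6656/75 kN·m, R_B = 29594/375 kN, M_B = -9019/75 kN·m

R_A = 15406/375 kN, M_A = 6656/75 kN·m, R_B = 29594/375 kN, M_B = -9019/75 kN·m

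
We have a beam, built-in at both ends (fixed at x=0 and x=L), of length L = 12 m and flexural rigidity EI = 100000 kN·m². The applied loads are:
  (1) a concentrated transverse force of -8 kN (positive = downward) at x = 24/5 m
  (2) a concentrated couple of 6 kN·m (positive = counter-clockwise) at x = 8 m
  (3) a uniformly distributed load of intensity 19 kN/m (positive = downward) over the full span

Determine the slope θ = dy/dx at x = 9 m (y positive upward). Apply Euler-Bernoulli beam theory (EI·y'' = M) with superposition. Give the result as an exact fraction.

θ(9) = 61131/25000000 rad

Load 1 — point force P=-8 kN at a=24/5 m (b=L-a=36/5):
  θ_1 = Pa²(L-x)(2bL-(3b+a)(L-x))/(2L³EI)  [x>a] = (-8)·(24/5)²·(12-9)·(2·(36/5)·12-(3·(36/5)+(24/5))·(12-9))/(2·12³·100000) = -117/781250 rad
Load 2 — applied couple M₀=6 kN·m at a=8 m (b=L-a=4):
  θ_2 = (R_Ax²/2 - M_Ax - M₀(x-a))/EI  [x>a] with R_A=2/3, M_A=2 = ((2/3)·9²/2 - 2·9 - 6·(9-8))/100000 = 3/100000 rad
Load 3 — uniform load w=19 kN/m over full span:
  θ_3 = -wx(L-x)(L-2x)/(12EI) = -19·9·(12-9)·(12-2·9)/(12·100000) = 513/200000 rad
Superposition: θ = Σ θ_i = 61131/25000000 rad ≈ 0.002445 rad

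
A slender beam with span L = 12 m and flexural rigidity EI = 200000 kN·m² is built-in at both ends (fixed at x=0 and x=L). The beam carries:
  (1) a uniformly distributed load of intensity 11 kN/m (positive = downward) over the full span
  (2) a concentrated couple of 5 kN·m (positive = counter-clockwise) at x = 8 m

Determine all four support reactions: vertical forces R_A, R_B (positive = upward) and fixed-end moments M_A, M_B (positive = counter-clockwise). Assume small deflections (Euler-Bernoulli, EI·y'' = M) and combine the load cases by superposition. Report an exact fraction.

R_A = 599/9 kN, M_A = 401/3 kN·m, R_B = 589/9 kN, M_B = -132 kN·m

Load 1 — uniform load w=11 kN/m over full span:
  R_A = wL/2 = 11·12/2 = 66 kN
  M_A = wL²/12 = 11·12²/12 = 132 kN·m
  R_B = wL/2 = 11·12/2 = 66 kN
  M_B = -wL²/12 = -11·12²/12 = -132 kN·m
Load 2 — applied couple M₀=5 kN·m at a=8 m (b=L-a=4):
  R_A = 6M₀ab/L³ = 6·5·8·4/12³ = 5/9 kN
  M_A = M₀b(2a-b)/L² = 5·4·(2·8-4)/12² = 5/3 kN·m
  R_B = -6M₀ab/L³ = -6·5·8·4/12³ = -5/9 kN
  M_B = M₀a(2b-a)/L² = 5·8·(2·4-8)/12² = 0 kN·m
Superposition: R_A = 599/9 kN, M_A = 401/3 kN·m, R_B = 589/9 kN, M_B = -132 kN·m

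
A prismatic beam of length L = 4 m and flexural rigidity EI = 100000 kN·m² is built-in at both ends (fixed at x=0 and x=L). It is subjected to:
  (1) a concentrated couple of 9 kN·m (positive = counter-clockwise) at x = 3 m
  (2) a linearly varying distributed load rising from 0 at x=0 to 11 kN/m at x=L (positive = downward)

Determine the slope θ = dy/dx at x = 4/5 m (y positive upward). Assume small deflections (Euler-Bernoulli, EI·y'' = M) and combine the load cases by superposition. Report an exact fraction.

θ(4/5) = -1907/46875000 rad

Load 1 — applied couple M₀=9 kN·m at a=3 m (b=L-a=1):
  θ_1 = (R_Ax²/2 - M_Ax)/EI  [x≤a] with R_A=81/32, M_A=45/16 = ((81/32)·(4/5)²/2 - (45/16)·(4/5))/100000 = -9/625000 rad
Load 2 — triangular load w₀=11 kN/m (0→w₀ over full span):
  θ_2 = -w₀(2x(L-x)(L-2x)(x+2L)+x²(L-x)²)/(120LEI) = -11·(2·(4/5)·(4-(4/5))·(4-2·(4/5))·((4/5)+2·4)+(4/5)²·(4-(4/5))²)/(120·4·100000) = -154/5859375 rad
Superposition: θ = Σ θ_i = -1907/46875000 rad ≈ -0.000041 rad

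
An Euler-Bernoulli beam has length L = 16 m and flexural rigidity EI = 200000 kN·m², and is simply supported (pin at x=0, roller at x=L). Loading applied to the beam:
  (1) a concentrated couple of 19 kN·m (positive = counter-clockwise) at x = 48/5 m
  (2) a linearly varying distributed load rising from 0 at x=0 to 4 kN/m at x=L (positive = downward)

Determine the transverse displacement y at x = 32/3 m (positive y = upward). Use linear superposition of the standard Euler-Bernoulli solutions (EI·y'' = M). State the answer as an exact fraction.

Load 1 — applied couple M₀=19 kN·m at a=48/5 m (b=L-a=32/5):
  y_1 = (M₀x³/(6L)-M₀(x-a)²/2+C₁x)/EI  [x>a] with C₁=M₀(3b²-L²)/(6L)=-1976/75 = (19·(32/3)³/(6·16)-19·((32/3)-(48/5))²/2+(-1976/75)·(32/3))/200000 = -1634/6328125 m
Load 2 — triangular load w₀=4 kN/m (0→w₀ over full span):
  y_2 = -w₀x(7L⁴-10L²x²+3x⁴)/(360LEI) = -4·(32/3)·(7·16⁴-10·16²·(32/3)²+3·(32/3)⁴)/(360·16·200000) = -17408/2278125 m
Superposition: y = Σ y_i = -449906/56953125 m ≈ -0.007900 m

y(32/3) = -449906/56953125 m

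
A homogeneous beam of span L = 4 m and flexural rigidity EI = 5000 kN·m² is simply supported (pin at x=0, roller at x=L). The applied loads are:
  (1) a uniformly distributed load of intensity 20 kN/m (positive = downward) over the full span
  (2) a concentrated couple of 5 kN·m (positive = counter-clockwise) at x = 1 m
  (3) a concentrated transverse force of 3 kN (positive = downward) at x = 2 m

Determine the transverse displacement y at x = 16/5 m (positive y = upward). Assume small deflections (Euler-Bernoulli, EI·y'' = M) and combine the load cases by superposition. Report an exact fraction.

Load 1 — uniform load w=20 kN/m over full span:
  y_1 = -wx(L³-2Lx²+x³)/(24EI) = -20·(16/5)·(4³-2·4·(16/5)²+(16/5)³)/(24·5000) = -1856/234375 m
Load 2 — applied couple M₀=5 kN·m at a=1 m (b=L-a=3):
  y_2 = (M₀x³/(6L)-M₀(x-a)²/2+C₁x)/EI  [x>a] with C₁=M₀(3b²-L²)/(6L)=55/24 = (5·(16/5)³/(6·4)-5·((16/5)-1)²/2+(55/24)·(16/5))/5000 = 103/250000 m
Load 3 — point force P=3 kN at a=2 m (b=L-a=2):
  y_3 = -Pa(L-x)(2Lx-a²-x²)/(6LEI)  [x>a] = -3·2·(4-(16/5))·(2·4·(16/5)-2²-(16/5)²)/(6·4·5000) = -71/156250 m
Superposition: y = Σ y_i = -5971/750000 m ≈ -0.007961 m

y(16/5) = -5971/750000 m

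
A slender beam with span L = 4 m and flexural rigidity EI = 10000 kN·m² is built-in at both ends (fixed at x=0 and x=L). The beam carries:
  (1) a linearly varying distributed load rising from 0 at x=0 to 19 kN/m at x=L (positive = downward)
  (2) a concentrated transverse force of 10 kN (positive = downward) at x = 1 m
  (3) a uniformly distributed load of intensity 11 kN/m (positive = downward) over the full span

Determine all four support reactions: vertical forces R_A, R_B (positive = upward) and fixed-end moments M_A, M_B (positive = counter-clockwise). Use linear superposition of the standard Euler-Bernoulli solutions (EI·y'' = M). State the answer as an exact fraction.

R_A = 3347/80 kN, M_A = 1217/40 kN·m, R_B = 4013/80 kN, M_B = -3809/120 kN·m

Load 1 — triangular load w₀=19 kN/m (0→w₀ over full span):
  R_A = 3w₀L/20 = 3·19·4/20 = 57/5 kN
  M_A = w₀L²/30 = 19·4²/30 = 152/15 kN·m
  R_B = 7w₀L/20 = 7·19·4/20 = 133/5 kN
  M_B = -w₀L²/20 = -19·4²/20 = -76/5 kN·m
Load 2 — point force P=10 kN at a=1 m (b=L-a=3):
  R_A = Pb²(3a+b)/L³ = 10·3²·(3·1+3)/4³ = 135/16 kN
  M_A = Pab²/L² = 10·1·3²/4² = 45/8 kN·m
  R_B = Pa²(a+3b)/L³ = 10·1²·(1+3·3)/4³ = 25/16 kN
  M_B = -Pa²b/L² = -10·1²·3/4² = -15/8 kN·m
Load 3 — uniform load w=11 kN/m over full span:
  R_A = wL/2 = 11·4/2 = 22 kN
  M_A = wL²/12 = 11·4²/12 = 44/3 kN·m
  R_B = wL/2 = 11·4/2 = 22 kN
  M_B = -wL²/12 = -11·4²/12 = -44/3 kN·m
Superposition: R_A = 3347/80 kN, M_A = 1217/40 kN·m, R_B = 4013/80 kN, M_B = -3809/120 kN·m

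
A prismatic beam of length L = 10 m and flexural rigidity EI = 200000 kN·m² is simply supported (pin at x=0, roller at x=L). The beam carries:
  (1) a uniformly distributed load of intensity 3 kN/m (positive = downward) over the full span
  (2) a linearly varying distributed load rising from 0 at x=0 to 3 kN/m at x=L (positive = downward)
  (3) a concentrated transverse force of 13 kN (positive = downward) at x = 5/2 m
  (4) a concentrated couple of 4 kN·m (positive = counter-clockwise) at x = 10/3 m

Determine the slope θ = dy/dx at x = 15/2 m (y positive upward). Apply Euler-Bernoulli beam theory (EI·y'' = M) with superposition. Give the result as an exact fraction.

Load 1 — uniform load w=3 kN/m over full span:
  θ_1 = -w(L³-6Lx²+4x³)/(24EI) = -3·(10³-6·10·(15/2)²+4·(15/2)³)/(24·200000) = 11/25600 rad
Load 2 — triangular load w₀=3 kN/m (0→w₀ over full span):
  θ_2 = -w₀(7L⁴-30L²x²+15x⁴)/(360LEI) = -3·(7·10⁴-30·10²·(15/2)²+15·(15/2)⁴)/(360·10·200000) = 1313/6144000 rad
Load 3 — point force P=13 kN at a=5/2 m (b=L-a=15/2):
  θ_3 = -Pa(2L²-6Lx+3x²+a²)/(6LEI)  [x>a] = -13·(5/2)·(2·10²-6·10·(15/2)+3·(15/2)²+(5/2)²)/(6·10·200000) = 13/64000 rad
Load 4 — applied couple M₀=4 kN·m at a=10/3 m (b=L-a=20/3):
  θ_4 = (M₀x²/(2L)-M₀(x-a)+C₁)/EI  [x>a] with C₁=M₀(3b²-L²)/(6L)=20/9 = (4·(15/2)²/(2·10)-4·((15/2)-(10/3))+(20/9))/200000 = -23/1440000 rad
Superposition: θ = Σ θ_i = 76543/92160000 rad ≈ 0.000831 rad

θ(15/2) = 76543/92160000 rad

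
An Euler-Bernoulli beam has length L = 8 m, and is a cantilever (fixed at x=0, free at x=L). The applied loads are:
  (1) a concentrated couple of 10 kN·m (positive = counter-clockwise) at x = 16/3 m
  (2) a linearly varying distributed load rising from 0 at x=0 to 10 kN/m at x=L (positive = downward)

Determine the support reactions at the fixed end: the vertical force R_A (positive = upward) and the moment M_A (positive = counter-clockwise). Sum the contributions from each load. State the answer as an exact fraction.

R_A = 40 kN, M_A = 610/3 kN·m

Load 1 — applied couple M₀=10 kN·m at a=16/3 m (b=L-a=8/3):
  R_A = 0 kN
  M_A = -M₀ = -10 kN·m
Load 2 — triangular load w₀=10 kN/m (0→w₀ over full span):
  R_A = w₀L/2 = 10·8/2 = 40 kN
  M_A = w₀L²/3 = 10·8²/3 = 640/3 kN·m
Superposition: R_A = 40 kN, M_A = 610/3 kN·m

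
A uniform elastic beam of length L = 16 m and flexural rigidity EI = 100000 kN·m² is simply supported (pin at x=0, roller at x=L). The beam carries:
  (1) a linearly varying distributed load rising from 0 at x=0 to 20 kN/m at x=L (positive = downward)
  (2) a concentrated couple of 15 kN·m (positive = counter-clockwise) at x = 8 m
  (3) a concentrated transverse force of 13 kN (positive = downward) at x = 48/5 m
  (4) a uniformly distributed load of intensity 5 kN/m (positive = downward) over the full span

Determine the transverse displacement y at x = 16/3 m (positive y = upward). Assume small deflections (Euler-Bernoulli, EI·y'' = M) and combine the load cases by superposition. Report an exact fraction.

Load 1 — triangular load w₀=20 kN/m (0→w₀ over full span):
  y_1 = -w₀x(7L⁴-10L²x²+3x⁴)/(360LEI) = -20·(16/3)·(7·16⁴-10·16²·(16/3)²+3·(16/3)⁴)/(360·16·100000) = -32768/455625 m
Load 2 — applied couple M₀=15 kN·m at a=8 m (b=L-a=8):
  y_2 = (M₀x³/(6L)+C₁x)/EI  [x≤a] with C₁=M₀(3b²-L²)/(6L)=-10 = (15·(16/3)³/(6·16)+(-10)·(16/3))/100000 = -1/3375 m
Load 3 — point force P=13 kN at a=48/5 m (b=L-a=32/5):
  y_3 = -Pbx(L²-b²-x²)/(6LEI)  [x≤a] = -13·(32/5)·(16/3)·(16²-(32/5)²-(16/3)²)/(6·16·100000) = -272896/31640625 m
Load 4 — uniform load w=5 kN/m over full span:
  y_4 = -wx(L³-2Lx²+x³)/(24EI) = -5·(16/3)·(16³-2·16·(16/3)²+(16/3)³)/(24·100000) = -5632/151875 m
Superposition: y = Σ y_i = -33580439/284765625 m ≈ -0.117923 m

y(16/3) = -33580439/284765625 m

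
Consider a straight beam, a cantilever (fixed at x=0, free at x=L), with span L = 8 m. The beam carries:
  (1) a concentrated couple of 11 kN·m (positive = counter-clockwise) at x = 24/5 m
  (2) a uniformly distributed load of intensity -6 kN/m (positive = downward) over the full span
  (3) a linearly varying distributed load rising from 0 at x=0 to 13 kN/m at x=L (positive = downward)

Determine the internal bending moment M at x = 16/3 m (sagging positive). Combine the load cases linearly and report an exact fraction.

M(16/3) = -1600/81 kN·m

Load 1 — applied couple M₀=11 kN·m at a=24/5 m (b=L-a=16/5):
  M_1 = 0  [x>a] = 0 kN·m
Load 2 — uniform load w=-6 kN/m over full span:
  M_2 = -w(L-x)²/2 = -(-6)·(8-(16/3))²/2 = 64/3 kN·m
Load 3 — triangular load w₀=13 kN/m (0→w₀ over full span):
  M_3 = w₀Lx/2 - w₀L²/3 - w₀x³/(6L) = 13·8·(16/3)/2 - 13·8²/3 - 13·(16/3)³/(6·8) = -3328/81 kN·m
Superposition: M = Σ M_i = -1600/81 kN·m ≈ -19.753086 kN·m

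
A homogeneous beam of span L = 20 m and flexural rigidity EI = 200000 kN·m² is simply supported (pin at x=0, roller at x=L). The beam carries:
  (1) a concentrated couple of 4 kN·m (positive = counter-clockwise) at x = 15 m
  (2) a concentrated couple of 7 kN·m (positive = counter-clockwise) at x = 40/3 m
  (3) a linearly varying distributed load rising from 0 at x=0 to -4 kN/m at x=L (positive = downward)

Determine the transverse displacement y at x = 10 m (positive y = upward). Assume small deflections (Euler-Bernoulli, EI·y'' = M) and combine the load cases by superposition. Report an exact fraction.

y(10) = 719/36000 m

Load 1 — applied couple M₀=4 kN·m at a=15 m (b=L-a=5):
  y_1 = (M₀x³/(6L)+C₁x)/EI  [x≤a] with C₁=M₀(3b²-L²)/(6L)=-65/6 = (4·10³/(6·20)+(-65/6)·10)/200000 = -3/8000 m
Load 2 — applied couple M₀=7 kN·m at a=40/3 m (b=L-a=20/3):
  y_2 = (M₀x³/(6L)+C₁x)/EI  [x≤a] with C₁=M₀(3b²-L²)/(6L)=-140/9 = (7·10³/(6·20)+(-140/9)·10)/200000 = -7/14400 m
Load 3 — triangular load w₀=-4 kN/m (0→w₀ over full span):
  y_3 = -w₀x(7L⁴-10L²x²+3x⁴)/(360LEI) = -(-4)·10·(7·20⁴-10·20²·10²+3·10⁴)/(360·20·200000) = 1/48 m
Superposition: y = Σ y_i = 719/36000 m ≈ 0.019972 m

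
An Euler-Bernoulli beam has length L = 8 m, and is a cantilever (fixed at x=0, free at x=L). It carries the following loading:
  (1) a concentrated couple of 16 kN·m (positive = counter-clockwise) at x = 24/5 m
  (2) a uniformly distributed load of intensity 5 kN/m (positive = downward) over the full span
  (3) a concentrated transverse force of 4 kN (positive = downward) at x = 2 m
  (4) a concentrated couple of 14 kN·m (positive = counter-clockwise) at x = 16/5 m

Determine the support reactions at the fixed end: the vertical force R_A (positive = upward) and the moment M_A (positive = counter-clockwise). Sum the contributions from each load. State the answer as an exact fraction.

Load 1 — applied couple M₀=16 kN·m at a=24/5 m (b=L-a=16/5):
  R_A = 0 kN
  M_A = -M₀ = -16 kN·m
Load 2 — uniform load w=5 kN/m over full span:
  R_A = wL = 5·8 = 40 kN
  M_A = wL²/2 = 5·8²/2 = 160 kN·m
Load 3 — point force P=4 kN at a=2 m (b=L-a=6):
  R_A = P = 4 kN
  M_A = Pa = 4·2 = 8 kN·m
Load 4 — applied couple M₀=14 kN·m at a=16/5 m (b=L-a=24/5):
  R_A = 0 kN
  M_A = -M₀ = -14 kN·m
Superposition: R_A = 44 kN, M_A = 138 kN·m

R_A = 44 kN, M_A = 138 kN·m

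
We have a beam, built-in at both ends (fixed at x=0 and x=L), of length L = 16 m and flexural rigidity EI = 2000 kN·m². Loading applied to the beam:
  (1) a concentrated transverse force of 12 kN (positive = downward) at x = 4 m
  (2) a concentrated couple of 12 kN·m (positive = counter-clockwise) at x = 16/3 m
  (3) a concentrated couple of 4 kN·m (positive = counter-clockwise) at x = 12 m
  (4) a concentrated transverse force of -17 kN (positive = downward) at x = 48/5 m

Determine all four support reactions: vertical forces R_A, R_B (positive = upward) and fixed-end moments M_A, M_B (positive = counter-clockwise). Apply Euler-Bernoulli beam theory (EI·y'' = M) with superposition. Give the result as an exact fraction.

Load 1 — point force P=12 kN at a=4 m (b=L-a=12):
  R_A = Pb²(3a+b)/L³ = 12·12²·(3·4+12)/16³ = 81/8 kN
  M_A = Pab²/L² = 12·4·12²/16² = 27 kN·m
  R_B = Pa²(a+3b)/L³ = 12·4²·(4+3·12)/16³ = 15/8 kN
  M_B = -Pa²b/L² = -12·4²·12/16² = -9 kN·m
Load 2 — applied couple M₀=12 kN·m at a=16/3 m (b=L-a=32/3):
  R_A = 6M₀ab/L³ = 6·12·(16/3)·(32/3)/16³ = 1 kN
  M_A = M₀b(2a-b)/L² = 12·(32/3)·(2·(16/3)-(32/3))/16² = 0 kN·m
  R_B = -6M₀ab/L³ = -6·12·(16/3)·(32/3)/16³ = -1 kN
  M_B = M₀a(2b-a)/L² = 12·(16/3)·(2·(32/3)-(16/3))/16² = 4 kN·m
Load 3 — applied couple M₀=4 kN·m at a=12 m (b=L-a=4):
  R_A = 6M₀ab/L³ = 6·4·12·4/16³ = 9/32 kN
  M_A = M₀b(2a-b)/L² = 4·4·(2·12-4)/16² = 5/4 kN·m
  R_B = -6M₀ab/L³ = -6·4·12·4/16³ = -9/32 kN
  M_B = M₀a(2b-a)/L² = 4·12·(2·4-12)/16² = -3/4 kN·m
Load 4 — point force P=-17 kN at a=48/5 m (b=L-a=32/5):
  R_A = Pb²(3a+b)/L³ = (-17)·(32/5)²·(3·(48/5)+(32/5))/16³ = -748/125 kN
  M_A = Pab²/L² = (-17)·(48/5)·(32/5)²/16² = -3264/125 kN·m
  R_B = Pa²(a+3b)/L³ = (-17)·(48/5)²·((48/5)+3·(32/5))/16³ = -1377/125 kN
  M_B = -Pa²b/L² = -(-17)·(48/5)²·(32/5)/16² = 4896/125 kN·m
Superposition: R_A = 21689/4000 kN, M_A = 1069/500 kN·m, R_B = -41689/4000 kN, M_B = 16709/500 kN·m

R_A = 21689/4000 kN, M_A = 1069/500 kN·m, R_B = -41689/4000 kN, M_B = 16709/500 kN·m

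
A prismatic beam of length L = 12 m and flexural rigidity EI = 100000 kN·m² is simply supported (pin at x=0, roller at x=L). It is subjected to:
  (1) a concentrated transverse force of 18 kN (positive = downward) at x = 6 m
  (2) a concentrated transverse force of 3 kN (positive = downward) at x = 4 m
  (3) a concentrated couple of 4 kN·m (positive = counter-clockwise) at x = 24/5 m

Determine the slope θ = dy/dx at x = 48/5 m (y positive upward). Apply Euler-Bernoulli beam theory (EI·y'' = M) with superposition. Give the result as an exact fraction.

Load 1 — point force P=18 kN at a=6 m (b=L-a=6):
  θ_1 = -Pa(2L²-6Lx+3x²+a²)/(6LEI)  [x>a] = -18·6·(2·12²-6·12·(48/5)+3·(48/5)²+6²)/(6·12·100000) = 1701/1250000 rad
Load 2 — point force P=3 kN at a=4 m (b=L-a=8):
  θ_2 = -Pa(2L²-6Lx+3x²+a²)/(6LEI)  [x>a] = -3·4·(2·12²-6·12·(48/5)+3·(48/5)²+4²)/(6·12·100000) = 173/937500 rad
Load 3 — applied couple M₀=4 kN·m at a=24/5 m (b=L-a=36/5):
  θ_3 = (M₀x²/(2L)-M₀(x-a)+C₁)/EI  [x>a] with C₁=M₀(3b²-L²)/(6L)=16/25 = (4·(48/5)²/(2·12)-4·((48/5)-(24/5))+(16/25))/100000 = -1/31250 rad
Superposition: θ = Σ θ_i = 227/150000 rad ≈ 0.001513 rad

θ(48/5) = 227/150000 rad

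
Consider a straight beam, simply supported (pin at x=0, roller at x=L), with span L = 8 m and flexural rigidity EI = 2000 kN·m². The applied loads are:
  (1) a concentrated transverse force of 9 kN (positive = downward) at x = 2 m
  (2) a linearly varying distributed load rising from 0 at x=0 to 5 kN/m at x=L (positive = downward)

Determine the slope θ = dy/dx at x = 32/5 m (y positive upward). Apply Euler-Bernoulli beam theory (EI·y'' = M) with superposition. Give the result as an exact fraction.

θ(32/5) = 141041/4500000 rad

Load 1 — point force P=9 kN at a=2 m (b=L-a=6):
  θ_1 = -Pa(2L²-6Lx+3x²+a²)/(6LEI)  [x>a] = -9·2·(2·8²-6·8·(32/5)+3·(32/5)²+2²)/(6·8·2000) = 981/100000 rad
Load 2 — triangular load w₀=5 kN/m (0→w₀ over full span):
  θ_2 = -w₀(7L⁴-30L²x²+15x⁴)/(360LEI) = -5·(7·8⁴-30·8²·(32/5)²+15·(32/5)⁴)/(360·8·2000) = 3028/140625 rad
Superposition: θ = Σ θ_i = 141041/4500000 rad ≈ 0.031342 rad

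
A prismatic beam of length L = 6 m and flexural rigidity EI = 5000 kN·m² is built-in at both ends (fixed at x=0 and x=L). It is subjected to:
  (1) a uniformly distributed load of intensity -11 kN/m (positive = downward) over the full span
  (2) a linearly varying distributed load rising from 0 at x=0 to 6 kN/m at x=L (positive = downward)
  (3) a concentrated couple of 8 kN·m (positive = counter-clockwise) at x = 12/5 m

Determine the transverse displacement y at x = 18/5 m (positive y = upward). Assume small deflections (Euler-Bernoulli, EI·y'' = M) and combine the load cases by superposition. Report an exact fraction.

y(18/5) = 53631/9765625 m

Load 1 — uniform load w=-11 kN/m over full span:
  y_1 = -wx²(L-x)²/(24EI) = -(-11)·(18/5)²·(6-(18/5))²/(24·5000) = 2673/390625 m
Load 2 — triangular load w₀=6 kN/m (0→w₀ over full span):
  y_2 = -w₀x²(L-x)²(x+2L)/(120LEI) = -6·(18/5)²·(6-(18/5))²·((18/5)+2·6)/(120·6·5000) = -18954/9765625 m
Load 3 — applied couple M₀=8 kN·m at a=12/5 m (b=L-a=18/5):
  y_3 = (R_Ax³/6 - M_Ax²/2 - M₀(x-a)²/2)/EI  [x>a] with R_A=48/25, M_A=24/25 = ((48/25)·(18/5)³/6 - (24/25)·(18/5)²/2 - 8·((18/5)-(12/5))²/2)/5000 = 1152/1953125 m
Superposition: y = Σ y_i = 53631/9765625 m ≈ 0.005492 m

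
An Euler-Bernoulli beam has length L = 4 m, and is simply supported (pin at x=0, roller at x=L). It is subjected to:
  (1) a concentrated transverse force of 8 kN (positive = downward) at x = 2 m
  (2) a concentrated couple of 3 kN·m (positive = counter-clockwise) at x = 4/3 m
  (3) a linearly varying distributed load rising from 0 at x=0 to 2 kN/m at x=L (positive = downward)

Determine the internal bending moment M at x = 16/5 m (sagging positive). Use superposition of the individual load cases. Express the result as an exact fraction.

Load 1 — point force P=8 kN at a=2 m (b=L-a=2):
  M_1 = Pa(L-x)/L  [x>a] = 8·2·(4-(16/5))/4 = 16/5 kN·m
Load 2 — applied couple M₀=3 kN·m at a=4/3 m (b=L-a=8/3):
  M_2 = M₀x/L - M₀  [x>a] = 3·(16/5)/4 - 3 = -3/5 kN·m
Load 3 — triangular load w₀=2 kN/m (0→w₀ over full span):
  M_3 = w₀Lx/6 - w₀x³/(6L) = 2·4·(16/5)/6 - 2·(16/5)³/(6·4) = 192/125 kN·m
Superposition: M = Σ M_i = 517/125 kN·m ≈ 4.136000 kN·m

M(16/5) = 517/125 kN·m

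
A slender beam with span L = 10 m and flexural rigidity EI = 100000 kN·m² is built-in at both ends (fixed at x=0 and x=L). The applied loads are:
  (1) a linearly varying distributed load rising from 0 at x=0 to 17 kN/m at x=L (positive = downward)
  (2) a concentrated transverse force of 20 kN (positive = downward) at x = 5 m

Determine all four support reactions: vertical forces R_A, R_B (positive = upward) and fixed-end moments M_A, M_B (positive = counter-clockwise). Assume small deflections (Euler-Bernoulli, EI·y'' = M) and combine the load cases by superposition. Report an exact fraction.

R_A = 71/2 kN, M_A = 245/3 kN·m, R_B = 139/2 kN, M_B = -110 kN·m

Load 1 — triangular load w₀=17 kN/m (0→w₀ over full span):
  R_A = 3w₀L/20 = 3·17·10/20 = 51/2 kN
  M_A = w₀L²/30 = 17·10²/30 = 170/3 kN·m
  R_B = 7w₀L/20 = 7·17·10/20 = 119/2 kN
  M_B = -w₀L²/20 = -17·10²/20 = -85 kN·m
Load 2 — point force P=20 kN at a=5 m (b=L-a=5):
  R_A = Pb²(3a+b)/L³ = 20·5²·(3·5+5)/10³ = 10 kN
  M_A = Pab²/L² = 20·5·5²/10² = 25 kN·m
  R_B = Pa²(a+3b)/L³ = 20·5²·(5+3·5)/10³ = 10 kN
  M_B = -Pa²b/L² = -20·5²·5/10² = -25 kN·m
Superposition: R_A = 71/2 kN, M_A = 245/3 kN·m, R_B = 139/2 kN, M_B = -110 kN·m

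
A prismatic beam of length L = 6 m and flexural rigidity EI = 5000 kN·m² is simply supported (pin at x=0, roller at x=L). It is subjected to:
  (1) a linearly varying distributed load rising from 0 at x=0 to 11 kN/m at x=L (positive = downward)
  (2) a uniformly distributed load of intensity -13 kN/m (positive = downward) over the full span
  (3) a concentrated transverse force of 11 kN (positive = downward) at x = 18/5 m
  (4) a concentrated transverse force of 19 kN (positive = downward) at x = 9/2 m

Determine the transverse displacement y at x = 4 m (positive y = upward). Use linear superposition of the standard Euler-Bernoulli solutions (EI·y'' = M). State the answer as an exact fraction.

Load 1 — triangular load w₀=11 kN/m (0→w₀ over full span):
  y_1 = -w₀x(7L⁴-10L²x²+3x⁴)/(360LEI) = -11·4·(7·6⁴-10·6²·4²+3·4⁴)/(360·6·5000) = -187/11250 m
Load 2 — uniform load w=-13 kN/m over full span:
  y_2 = -wx(L³-2Lx²+x³)/(24EI) = -(-13)·4·(6³-2·6·4²+4³)/(24·5000) = 143/3750 m
Load 3 — point force P=11 kN at a=18/5 m (b=L-a=12/5):
  y_3 = -Pa(L-x)(2Lx-a²-x²)/(6LEI)  [x>a] = -11·(18/5)·(6-4)·(2·6·4-(18/5)²-4²)/(6·6·5000) = -1309/156250 m
Load 4 — point force P=19 kN at a=9/2 m (b=L-a=3/2):
  y_4 = -Pbx(L²-b²-x²)/(6LEI)  [x≤a] = -19·(3/2)·4·(6²-(3/2)²-4²)/(6·6·5000) = -1349/120000 m
Superposition: y = Σ y_i = 85133/45000000 m ≈ 0.001892 m

y(4) = 85133/45000000 m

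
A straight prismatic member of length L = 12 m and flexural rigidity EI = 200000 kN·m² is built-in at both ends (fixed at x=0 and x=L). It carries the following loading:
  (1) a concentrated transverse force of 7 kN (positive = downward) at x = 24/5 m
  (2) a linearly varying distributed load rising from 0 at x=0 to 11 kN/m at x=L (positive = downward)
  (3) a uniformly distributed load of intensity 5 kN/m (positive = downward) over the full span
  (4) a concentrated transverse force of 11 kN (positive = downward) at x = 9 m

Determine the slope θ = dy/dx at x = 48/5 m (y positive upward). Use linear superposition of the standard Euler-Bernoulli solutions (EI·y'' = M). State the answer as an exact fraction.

θ(48/5) = 1126863/1250000000 rad

Load 1 — point force P=7 kN at a=24/5 m (b=L-a=36/5):
  θ_1 = Pa²(L-x)(2bL-(3b+a)(L-x))/(2L³EI)  [x>a] = 7·(24/5)²·(12-(48/5))·(2·(36/5)·12-(3·(36/5)+(24/5))·(12-(48/5)))/(2·12³·200000) = 1197/19531250 rad
Load 2 — triangular load w₀=11 kN/m (0→w₀ over full span):
  θ_2 = -w₀(2x(L-x)(L-2x)(x+2L)+x²(L-x)²)/(120LEI) = -11·(2·(48/5)·(12-(48/5))·(12-2·(48/5))·((48/5)+2·12)+(48/5)²·(12-(48/5))²)/(120·12·200000) = 792/1953125 rad
Load 3 — uniform load w=5 kN/m over full span:
  θ_3 = -wx(L-x)(L-2x)/(12EI) = -5·(48/5)·(12-(48/5))·(12-2·(48/5))/(12·200000) = 27/78125 rad
Load 4 — point force P=11 kN at a=9 m (b=L-a=3):
  θ_4 = Pa²(L-x)(2bL-(3b+a)(L-x))/(2L³EI)  [x>a] = 11·9²·(12-(48/5))·(2·3·12-(3·3+9)·(12-(48/5)))/(2·12³·200000) = 891/10000000 rad
Superposition: θ = Σ θ_i = 1126863/1250000000 rad ≈ 0.000901 rad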